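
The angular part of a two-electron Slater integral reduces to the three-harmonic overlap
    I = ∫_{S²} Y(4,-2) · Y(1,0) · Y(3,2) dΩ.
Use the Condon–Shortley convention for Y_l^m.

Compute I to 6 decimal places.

0.213244

Checks pass: Σm=0; 8 even; l₃=3∈[3,5].
(2·4+1)(2·1+1)(2·3+1) = 189
Δ: 2! 6! 0! / 9! → 1/252
sum: t=1:−1/36 = -1/36
3j²(4 1 3; 0 0 0) = Δ·Π!·Σ² = 4/63  (sign +1)
sum: t=1:−1/120 = -1/120
3j²(4 1 3; -2 0 2) = Δ·Π!·Σ² = 1/21  (sign +1)
combine: 4πI² = 189·4/63·1/21 = 4/7
take √, sign +1: I = 0.21324362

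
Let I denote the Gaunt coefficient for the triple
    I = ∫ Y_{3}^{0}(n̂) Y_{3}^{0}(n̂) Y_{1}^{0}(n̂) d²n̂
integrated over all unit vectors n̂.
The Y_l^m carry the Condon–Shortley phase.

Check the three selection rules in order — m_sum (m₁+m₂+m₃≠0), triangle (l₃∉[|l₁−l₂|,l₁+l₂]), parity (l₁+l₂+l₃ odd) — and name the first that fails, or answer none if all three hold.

parity

Σmᵢ = 0  ✓
l₃∈[|l₁−l₂|,l₁+l₂]=[0,6], have l₃=1  ✓
Σlᵢ = 7 ⇒ odd  ✗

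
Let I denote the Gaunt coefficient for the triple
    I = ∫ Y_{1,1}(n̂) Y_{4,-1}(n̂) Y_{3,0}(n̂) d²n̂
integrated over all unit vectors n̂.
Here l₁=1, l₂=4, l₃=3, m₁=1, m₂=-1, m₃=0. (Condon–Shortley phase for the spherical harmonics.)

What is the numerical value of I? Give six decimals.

-0.194664

Rules hold: Σm=0, L=8 even, 3≤3≤5.
N = 3·9·7 = 189
Δ = 2!·0!·6!/9! = 1/252
Racah Σ t=1..1: t=1:−1/36 = -1/36
⇒ 3j(1 4 3; 0 0 0)² = 4/63, sgn +1
Racah Σ t=0..0: t=0:+1/72 = 1/72
⇒ 3j(1 4 3; 1 -1 0)² = 5/126, sgn -1
4πI² = N·(3j₀)²·(3jₘ)² = 10/21
I = -1·√(0.47619/4π) = -0.19466390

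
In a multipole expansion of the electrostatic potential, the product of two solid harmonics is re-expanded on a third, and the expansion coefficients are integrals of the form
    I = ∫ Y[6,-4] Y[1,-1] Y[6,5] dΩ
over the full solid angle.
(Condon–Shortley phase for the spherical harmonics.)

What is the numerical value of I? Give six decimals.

Σlᵢ=13 odd — θ-integrand is odd under cosθ→−cosθ; I=0

0.000000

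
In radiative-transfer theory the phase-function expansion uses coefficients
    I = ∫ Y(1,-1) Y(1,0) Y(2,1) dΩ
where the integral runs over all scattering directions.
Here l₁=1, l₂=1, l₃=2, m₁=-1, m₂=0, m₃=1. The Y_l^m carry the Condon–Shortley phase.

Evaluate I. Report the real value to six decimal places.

-0.218510

Checks pass: Σm=0; 4 even; l₃=2∈[0,2].
(2·1+1)(2·1+1)(2·2+1) = 45
Δ: 0! 2! 2! / 5! → 1/30
sum: t=0:+1/1 = 1/1
3j²(1 1 2; 0 0 0) = Δ·Π!·Σ² = 2/15  (sign +1)
sum: t=0:+1/2 = 1/2
3j²(1 1 2; -1 0 1) = Δ·Π!·Σ² = 1/10  (sign -1)
combine: 4πI² = 45·2/15·1/10 = 3/5
take √, sign -1: I = -0.21850969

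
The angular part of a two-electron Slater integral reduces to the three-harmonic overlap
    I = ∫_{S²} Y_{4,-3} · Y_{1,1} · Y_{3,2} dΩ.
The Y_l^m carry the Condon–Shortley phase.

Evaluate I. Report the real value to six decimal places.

-0.282095

Checks pass: Σm=0; 8 even; l₃=3∈[3,5].
(2·4+1)(2·1+1)(2·3+1) = 189
Δ: 2! 6! 0! / 9! → 1/252
sum: t=1:−1/36 = -1/36
3j²(4 1 3; 0 0 0) = Δ·Π!·Σ² = 4/63  (sign +1)
sum: t=2:+1/240 = 1/240
3j²(4 1 3; -3 1 2) = Δ·Π!·Σ² = 1/12  (sign -1)
combine: 4πI² = 189·4/63·1/12 = 1/1
take √, sign -1: I = -0.28209479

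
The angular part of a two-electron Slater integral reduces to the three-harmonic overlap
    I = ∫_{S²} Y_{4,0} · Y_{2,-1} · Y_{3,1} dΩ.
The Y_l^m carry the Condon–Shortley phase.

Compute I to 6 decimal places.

Σlᵢ=9 odd — θ-integrand is odd under cosθ→−cosθ; I=0

0.000000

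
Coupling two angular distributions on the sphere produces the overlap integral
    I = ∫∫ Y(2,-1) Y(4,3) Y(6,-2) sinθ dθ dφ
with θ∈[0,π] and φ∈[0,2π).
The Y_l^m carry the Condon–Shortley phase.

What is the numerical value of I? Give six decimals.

m-sum 0 ✓  L=12 even ✓  2≤6≤6 ✓
Π(2lᵢ+1) = 5×9×13 = 585
triangle coeff Δ(2,4,6) = 1/6435
Σ_t [0,0]: t=0:+1/2304 = 1/2304
(3j)²=5/143 [(2 4 6; 0 0 0)], sign=+1
Σ_t [0,0]: t=0:+1/30240 = 1/30240
(3j)²=32/6435 [(2 4 6; -1 3 -2)], sign=+1
⇒ 4πI² = 160/1573
I = (+1)√(160/1573/(4π)) = 0.08996855

0.089969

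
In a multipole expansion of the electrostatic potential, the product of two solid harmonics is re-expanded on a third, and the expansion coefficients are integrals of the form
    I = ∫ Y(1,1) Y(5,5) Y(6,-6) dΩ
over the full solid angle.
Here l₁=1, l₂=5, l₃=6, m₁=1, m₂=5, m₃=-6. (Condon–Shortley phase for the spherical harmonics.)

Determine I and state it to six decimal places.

Rules hold: Σm=0, L=12 even, 4≤6≤6.
N = 3·11·13 = 429
Δ = 0!·2!·10!/13! = 1/858
Racah Σ t=0..0: t=0:+1/14400 = 1/14400
⇒ 3j(1 5 6; 0 0 0)² = 6/143, sgn +1
Racah Σ t=0..0: t=0:+1/7257600 = 1/7257600
⇒ 3j(1 5 6; 1 5 -6)² = 1/13, sgn +1
4πI² = N·(3j₀)²·(3jₘ)² = 18/13
I = +1·√(1.38462/4π) = 0.33194004

0.331940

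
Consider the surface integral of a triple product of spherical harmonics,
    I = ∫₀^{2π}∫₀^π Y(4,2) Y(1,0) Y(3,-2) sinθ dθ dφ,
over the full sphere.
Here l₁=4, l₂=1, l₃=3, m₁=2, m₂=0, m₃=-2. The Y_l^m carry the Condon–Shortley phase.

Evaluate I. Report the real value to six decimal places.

m-sum 0 ✓  L=8 even ✓  3≤3≤5 ✓
Π(2lᵢ+1) = 9×3×7 = 189
triangle coeff Δ(4,1,3) = 1/252
Σ_t [1,1]: t=1:−1/36 = -1/36
(3j)²=4/63 [(4 1 3; 0 0 0)], sign=+1
Σ_t [1,1]: t=1:−1/120 = -1/120
(3j)²=1/21 [(4 1 3; 2 0 -2)], sign=+1
⇒ 4πI² = 4/7
I = (+1)√(4/7/(4π)) = 0.21324362

0.213244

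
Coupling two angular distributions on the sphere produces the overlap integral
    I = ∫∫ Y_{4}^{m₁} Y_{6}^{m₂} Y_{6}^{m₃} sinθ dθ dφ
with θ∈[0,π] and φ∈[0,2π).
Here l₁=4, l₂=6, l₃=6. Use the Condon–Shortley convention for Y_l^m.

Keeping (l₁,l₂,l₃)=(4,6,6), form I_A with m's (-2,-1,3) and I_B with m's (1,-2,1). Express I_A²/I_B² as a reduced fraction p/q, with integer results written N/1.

Shared (l₁,l₂,l₃)=(4,6,6): N and (l;000)² cancel in I_A²/I_B².
A: Δ = 4!·4!·8!/17! = 1/15315300; Racah Σ t=2..4: t=2:+1/69120 t=3:−1/51840 t=4:+1/483840 = -1/362880; ⇒ 3j(4 6 6; -2 -1 3)² = 16/17017, sgn +1
B: Δ = 4!·4!·8!/17! = 1/15315300; Racah Σ t=0..3: t=0:+1/82944 t=1:−1/17280 t=2:+1/34560 t=3:−1/725760 = -53/2903040; ⇒ 3j(4 6 6; 1 -2 1)² = 2809/306306, sgn +1
I_A²/I_B² = (16/17017)/(2809/306306) = 288/2809

288/2809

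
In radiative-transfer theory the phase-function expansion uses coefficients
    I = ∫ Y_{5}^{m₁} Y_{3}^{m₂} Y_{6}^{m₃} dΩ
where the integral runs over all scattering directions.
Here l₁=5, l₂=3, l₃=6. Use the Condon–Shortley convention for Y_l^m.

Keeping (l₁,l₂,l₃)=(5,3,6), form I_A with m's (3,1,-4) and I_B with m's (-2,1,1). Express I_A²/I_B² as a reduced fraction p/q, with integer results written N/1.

l's match ⇒ only the (l;m) 3-j factors differ between A and B.
A: triangle coeff Δ(5,3,6) = 1/675675; Σ_t [0,2]: t=0:+1/69120 t=1:−1/30240 t=2:+1/322560 = -1/64512; (3j)²=10/1001 [(5 3 6; 3 1 -4)], sign=-1
B: triangle coeff Δ(5,3,6) = 1/675675; Σ_t [0,2]: t=0:+1/241920 t=1:−1/8640 t=2:+1/5760 = 1/16128; (3j)²=5/1001 [(5 3 6; -2 1 1)], sign=-1
I_A²/I_B² = (10/1001)/(5/1001) = 2/1

2/1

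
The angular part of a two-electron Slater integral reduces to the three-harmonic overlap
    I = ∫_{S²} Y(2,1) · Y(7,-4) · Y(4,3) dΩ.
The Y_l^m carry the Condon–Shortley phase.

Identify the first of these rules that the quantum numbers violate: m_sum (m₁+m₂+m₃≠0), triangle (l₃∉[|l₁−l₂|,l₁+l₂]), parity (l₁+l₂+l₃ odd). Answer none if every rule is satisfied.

triangle

Σmᵢ = 0  ✓
l₃∈[|l₁−l₂|,l₁+l₂]=[5,9], have l₃=4  ✗
Σlᵢ = 13 ⇒ odd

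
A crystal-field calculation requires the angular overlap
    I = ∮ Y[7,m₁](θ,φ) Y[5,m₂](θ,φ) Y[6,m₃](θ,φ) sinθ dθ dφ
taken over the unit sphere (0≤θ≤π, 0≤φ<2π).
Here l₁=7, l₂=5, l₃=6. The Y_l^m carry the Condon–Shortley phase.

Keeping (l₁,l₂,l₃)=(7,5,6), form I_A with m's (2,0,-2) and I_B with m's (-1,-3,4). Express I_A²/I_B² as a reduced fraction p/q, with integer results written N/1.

Same 7,5,6: normalisation and zero-m 3j drop out of the ratio.
A: Δ: 6! 8! 4! / 19! → 1/174594420; sum: t=1:−1/1658880 t=2:+1/207360 t=3:−1/207360 t=4:+1/1451520 t=5:−1/116121600 = 1/12902400; 3j²(7 5 6; 2 0 -2) = Δ·Π!·Σ² = 27/1293292  (sign +1)
B: Δ: 6! 8! 4! / 19! → 1/174594420; sum: t=0:+1/116121600 t=1:−1/3628800 t=2:+1/1658880 = 13/38707200; 3j²(7 5 6; -1 -3 4) = Δ·Π!·Σ² = 39/3553  (sign +1)
I_A²/I_B² = (27/1293292)/(39/3553) = 9/4732

9/4732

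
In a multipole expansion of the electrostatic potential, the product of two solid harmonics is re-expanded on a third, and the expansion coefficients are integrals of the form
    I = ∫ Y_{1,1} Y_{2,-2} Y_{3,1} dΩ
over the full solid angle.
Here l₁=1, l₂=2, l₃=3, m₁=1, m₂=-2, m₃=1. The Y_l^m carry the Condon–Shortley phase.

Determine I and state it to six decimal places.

-0.082589

Rules hold: Σm=0, L=6 even, 1≤3≤3.
N = 3·5·7 = 105
Δ = 0!·2!·4!/7! = 1/105
Racah Σ t=0..0: t=0:+1/4 = 1/4
⇒ 3j(1 2 3; 0 0 0)² = 3/35, sgn -1
Racah Σ t=0..0: t=0:+1/48 = 1/48
⇒ 3j(1 2 3; 1 -2 1)² = 1/105, sgn +1
4πI² = N·(3j₀)²·(3jₘ)² = 3/35
I = -1·√(0.0857143/4π) = -0.08258890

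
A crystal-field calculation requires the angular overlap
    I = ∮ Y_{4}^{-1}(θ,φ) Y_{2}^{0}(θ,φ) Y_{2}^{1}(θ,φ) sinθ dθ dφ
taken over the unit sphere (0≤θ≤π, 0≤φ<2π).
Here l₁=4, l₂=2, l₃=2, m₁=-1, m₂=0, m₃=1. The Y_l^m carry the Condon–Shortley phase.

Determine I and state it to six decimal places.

-0.220728

Rules hold: Σm=0, L=8 even, 2≤2≤6.
N = 9·5·5 = 225
Δ = 4!·4!·0!/9! = 1/630
Racah Σ t=2..2: t=2:+1/16 = 1/16
⇒ 3j(4 2 2; 0 0 0)² = 2/35, sgn +1
Racah Σ t=2..2: t=2:+1/24 = 1/24
⇒ 3j(4 2 2; -1 0 1)² = 1/21, sgn -1
4πI² = N·(3j₀)²·(3jₘ)² = 30/49
I = -1·√(0.612245/4π) = -0.22072812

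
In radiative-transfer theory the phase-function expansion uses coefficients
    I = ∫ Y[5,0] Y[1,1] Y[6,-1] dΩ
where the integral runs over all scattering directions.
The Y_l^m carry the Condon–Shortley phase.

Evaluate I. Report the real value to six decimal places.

-0.187239

Checks pass: Σm=0; 12 even; l₃=6∈[4,6].
(2·5+1)(2·1+1)(2·6+1) = 429
Δ: 0! 10! 2! / 13! → 1/858
sum: t=0:+1/14400 = 1/14400
3j²(5 1 6; 0 0 0) = Δ·Π!·Σ² = 6/143  (sign +1)
sum: t=0:+1/28800 = 1/28800
3j²(5 1 6; 0 1 -1) = Δ·Π!·Σ² = 7/286  (sign -1)
combine: 4πI² = 429·6/143·7/286 = 63/143
take √, sign -1: I = -0.18723944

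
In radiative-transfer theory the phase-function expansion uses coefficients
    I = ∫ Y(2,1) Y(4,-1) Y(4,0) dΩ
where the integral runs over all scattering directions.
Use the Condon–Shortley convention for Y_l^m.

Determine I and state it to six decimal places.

m-sum 0 ✓  L=10 even ✓  2≤4≤6 ✓
Π(2lᵢ+1) = 5×9×9 = 405
triangle coeff Δ(2,4,4) = 1/13860
Σ_t [0,2]: t=0:+1/192 t=1:−1/36 t=2:+1/192 = -5/288
(3j)²=20/693 [(2 4 4; 0 0 0)], sign=-1
Σ_t [0,1]: t=0:+1/72 t=1:−1/96 = 1/288
(3j)²=1/462 [(2 4 4; 1 -1 0)], sign=+1
⇒ 4πI² = 150/5929
I = (-1)√(150/5929/(4π)) = -0.04486937

-0.044869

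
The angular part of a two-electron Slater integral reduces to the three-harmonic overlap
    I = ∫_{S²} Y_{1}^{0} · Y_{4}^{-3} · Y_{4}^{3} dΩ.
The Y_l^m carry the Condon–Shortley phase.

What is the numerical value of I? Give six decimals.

0.000000

l₁+l₂+l₃=9 is odd: 3j(l;000)=0 ⇒ I=0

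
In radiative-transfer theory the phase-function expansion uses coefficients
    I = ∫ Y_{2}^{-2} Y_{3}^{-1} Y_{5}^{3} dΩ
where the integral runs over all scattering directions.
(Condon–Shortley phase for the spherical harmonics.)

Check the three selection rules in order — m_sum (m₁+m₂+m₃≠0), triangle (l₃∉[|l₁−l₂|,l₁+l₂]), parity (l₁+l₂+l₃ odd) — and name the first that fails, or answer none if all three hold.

azimuthal sum: -2 − 1 + 3 = 0  ✓
1 ≤ 5 ≤ 5 (triangle on l)  ✓
L = 2 + 3 + 5 = 10 (even)  ✓

none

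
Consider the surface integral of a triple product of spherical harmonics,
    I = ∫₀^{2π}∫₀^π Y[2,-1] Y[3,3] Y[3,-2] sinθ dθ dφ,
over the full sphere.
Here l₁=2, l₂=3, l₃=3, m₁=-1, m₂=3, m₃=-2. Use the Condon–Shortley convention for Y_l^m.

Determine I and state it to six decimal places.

Checks pass: Σm=0; 8 even; l₃=3∈[1,5].
(2·2+1)(2·3+1)(2·3+1) = 245
Δ: 2! 2! 4! / 9! → 1/3780
sum: t=0:+1/24 t=1:−1/4 t=2:+1/24 = -1/6
3j²(2 3 3; 0 0 0) = Δ·Π!·Σ² = 4/105  (sign +1)
sum: t=2:+1/48 = 1/48
3j²(2 3 3; -1 3 -2) = Δ·Π!·Σ² = 5/84  (sign -1)
combine: 4πI² = 245·4/105·5/84 = 5/9
take √, sign -1: I = -0.21026104

-0.210261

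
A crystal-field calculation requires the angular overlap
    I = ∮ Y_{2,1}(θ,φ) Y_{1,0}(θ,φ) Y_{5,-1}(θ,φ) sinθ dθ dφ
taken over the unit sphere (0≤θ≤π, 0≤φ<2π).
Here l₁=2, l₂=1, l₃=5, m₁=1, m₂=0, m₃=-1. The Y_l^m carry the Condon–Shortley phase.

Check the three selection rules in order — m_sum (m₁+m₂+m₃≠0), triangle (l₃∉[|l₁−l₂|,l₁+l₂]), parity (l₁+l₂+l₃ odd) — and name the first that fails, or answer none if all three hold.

Σmᵢ = 0  ✓
l₃∈[|l₁−l₂|,l₁+l₂]=[1,3], have l₃=5  ✗
Σlᵢ = 8 ⇒ even

triangle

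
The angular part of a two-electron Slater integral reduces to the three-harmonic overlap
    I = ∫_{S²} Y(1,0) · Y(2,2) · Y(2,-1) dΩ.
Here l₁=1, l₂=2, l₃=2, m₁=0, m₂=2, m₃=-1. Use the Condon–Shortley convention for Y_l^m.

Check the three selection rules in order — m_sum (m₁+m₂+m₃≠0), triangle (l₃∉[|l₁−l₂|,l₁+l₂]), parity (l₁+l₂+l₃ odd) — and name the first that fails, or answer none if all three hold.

m_sum

Σmᵢ = 1  ✗
l₃∈[|l₁−l₂|,l₁+l₂]=[1,3], have l₃=2
Σlᵢ = 5 ⇒ odd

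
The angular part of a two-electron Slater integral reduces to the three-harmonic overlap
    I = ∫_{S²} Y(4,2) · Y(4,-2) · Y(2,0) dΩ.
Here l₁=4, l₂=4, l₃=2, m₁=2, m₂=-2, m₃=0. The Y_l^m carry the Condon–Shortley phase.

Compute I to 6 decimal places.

Rules hold: Σm=0, L=10 even, 0≤2≤8.
N = 9·9·5 = 405
Δ = 6!·2!·2!/11! = 1/13860
Racah Σ t=2..4: t=2:+1/192 t=3:−1/36 t=4:+1/192 = -5/288
⇒ 3j(4 4 2; 0 0 0)² = 20/693, sgn -1
Racah Σ t=0..2: t=0:+1/2880 t=1:−1/120 t=2:+1/192 = -1/360
⇒ 3j(4 4 2; 2 -2 0)² = 16/3465, sgn -1
4πI² = N·(3j₀)²·(3jₘ)² = 320/5929
I = +1·√(0.053972/4π) = 0.06553591

0.065536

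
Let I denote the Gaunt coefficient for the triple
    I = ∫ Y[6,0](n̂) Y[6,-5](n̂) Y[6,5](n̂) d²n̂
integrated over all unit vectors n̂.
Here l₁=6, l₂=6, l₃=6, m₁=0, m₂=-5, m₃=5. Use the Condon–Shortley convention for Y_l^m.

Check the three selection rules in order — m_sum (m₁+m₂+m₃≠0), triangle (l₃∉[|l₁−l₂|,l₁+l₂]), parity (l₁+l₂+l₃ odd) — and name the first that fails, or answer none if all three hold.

none

azimuthal sum: 0 − 5 + 5 = 0  ✓
0 ≤ 6 ≤ 12 (triangle on l)  ✓
L = 6 + 6 + 6 = 18 (even)  ✓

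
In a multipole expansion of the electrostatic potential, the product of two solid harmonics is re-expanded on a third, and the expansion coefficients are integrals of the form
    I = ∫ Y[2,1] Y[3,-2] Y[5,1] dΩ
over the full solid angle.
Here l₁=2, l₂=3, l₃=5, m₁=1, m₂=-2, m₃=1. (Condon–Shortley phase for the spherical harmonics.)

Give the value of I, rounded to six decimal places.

-0.117387

m-sum 0 ✓  L=10 even ✓  1≤5≤5 ✓
Π(2lᵢ+1) = 5×7×11 = 385
triangle coeff Δ(2,3,5) = 1/2310
Σ_t [0,0]: t=0:+1/144 = 1/144
(3j)²=10/231 [(2 3 5; 0 0 0)], sign=-1
Σ_t [0,0]: t=0:+1/720 = 1/720
(3j)²=4/385 [(2 3 5; 1 -2 1)], sign=+1
⇒ 4πI² = 40/231
I = (-1)√(40/231/(4π)) = -0.11738675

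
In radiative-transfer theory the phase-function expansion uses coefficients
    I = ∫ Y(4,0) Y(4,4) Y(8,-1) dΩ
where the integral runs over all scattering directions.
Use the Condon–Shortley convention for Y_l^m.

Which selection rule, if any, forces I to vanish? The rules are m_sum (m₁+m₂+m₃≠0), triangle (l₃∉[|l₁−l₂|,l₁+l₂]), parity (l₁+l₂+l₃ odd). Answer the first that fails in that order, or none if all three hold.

m_sum

m₁+m₂+m₃ = 0 + 4 − 1 = 3  ✗
triangle: |4−4|=0 ≤ l₃=8 ≤ 4+4=8
parity: l₁+l₂+l₃ = 16 is even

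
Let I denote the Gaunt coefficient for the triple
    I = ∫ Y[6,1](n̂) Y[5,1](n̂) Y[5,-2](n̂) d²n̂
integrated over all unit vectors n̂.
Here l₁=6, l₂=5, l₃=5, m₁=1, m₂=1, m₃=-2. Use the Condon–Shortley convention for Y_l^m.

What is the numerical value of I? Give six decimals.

0.120248

Rules hold: Σm=0, L=16 even, 1≤5≤11.
N = 13·11·11 = 1573
Δ = 6!·6!·4!/17! = 1/28588560
Racah Σ t=1..5: t=1:−1/345600 t=2:+1/13824 t=3:−1/5184 t=4:+1/13824 t=5:−1/345600 = -7/129600
⇒ 3j(6 5 5; 0 0 0)² = 80/7293, sgn +1
Racah Σ t=2..5: t=2:+1/41472 t=3:−1/10368 t=4:+1/23040 t=5:−1/518400 = -1/32400
⇒ 3j(6 5 5; 1 1 -2)² = 128/12155, sgn +1
4πI² = N·(3j₀)²·(3jₘ)² = 2048/11271
I = +1·√(0.181705/4π) = 0.12024827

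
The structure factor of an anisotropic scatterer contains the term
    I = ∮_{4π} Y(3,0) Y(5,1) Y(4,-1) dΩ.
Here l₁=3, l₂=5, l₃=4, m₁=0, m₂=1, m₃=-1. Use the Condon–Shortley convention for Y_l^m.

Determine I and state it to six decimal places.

-0.115089

Checks pass: Σm=0; 12 even; l₃=4∈[2,8].
(2·3+1)(2·5+1)(2·4+1) = 693
Δ: 4! 2! 6! / 13! → 1/180180
sum: t=1:−1/576 t=2:+1/144 t=3:−1/576 = 1/288
3j²(3 5 4; 0 0 0) = Δ·Π!·Σ² = 20/1001  (sign +1)
sum: t=1:−1/1440 t=2:+1/192 t=3:−1/432 = 19/8640
3j²(3 5 4; 0 1 -1) = Δ·Π!·Σ² = 361/30030  (sign -1)
combine: 4πI² = 693·20/1001·361/30030 = 2166/13013
take √, sign -1: I = -0.11508947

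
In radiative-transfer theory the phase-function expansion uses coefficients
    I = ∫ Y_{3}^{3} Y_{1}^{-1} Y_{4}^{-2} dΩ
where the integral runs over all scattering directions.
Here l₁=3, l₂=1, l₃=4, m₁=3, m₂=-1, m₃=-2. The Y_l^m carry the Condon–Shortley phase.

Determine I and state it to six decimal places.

0.061558

Rules hold: Σm=0, L=8 even, 2≤4≤4.
N = 7·3·9 = 189
Δ = 0!·6!·2!/9! = 1/252
Racah Σ t=0..0: t=0:+1/36 = 1/36
⇒ 3j(3 1 4; 0 0 0)² = 4/63, sgn +1
Racah Σ t=0..0: t=0:+1/1440 = 1/1440
⇒ 3j(3 1 4; 3 -1 -2)² = 1/252, sgn +1
4πI² = N·(3j₀)²·(3jₘ)² = 1/21
I = +1·√(0.047619/4π) = 0.06155813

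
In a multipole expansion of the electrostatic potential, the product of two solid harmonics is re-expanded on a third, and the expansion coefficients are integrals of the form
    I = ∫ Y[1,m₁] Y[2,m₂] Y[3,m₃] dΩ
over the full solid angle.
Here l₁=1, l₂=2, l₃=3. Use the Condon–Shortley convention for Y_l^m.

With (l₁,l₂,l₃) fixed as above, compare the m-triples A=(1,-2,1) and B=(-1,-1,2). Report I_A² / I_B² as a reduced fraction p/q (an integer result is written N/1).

Shared (l₁,l₂,l₃)=(1,2,3): N and (l;000)² cancel in I_A²/I_B².
A: Δ = 0!·2!·4!/7! = 1/105; Racah Σ t=0..0: t=0:+1/48 = 1/48; ⇒ 3j(1 2 3; 1 -2 1)² = 1/105, sgn +1
B: Δ = 0!·2!·4!/7! = 1/105; Racah Σ t=0..0: t=0:+1/12 = 1/12; ⇒ 3j(1 2 3; -1 -1 2)² = 2/21, sgn -1
I_A²/I_B² = (1/105)/(2/21) = 1/10

1/10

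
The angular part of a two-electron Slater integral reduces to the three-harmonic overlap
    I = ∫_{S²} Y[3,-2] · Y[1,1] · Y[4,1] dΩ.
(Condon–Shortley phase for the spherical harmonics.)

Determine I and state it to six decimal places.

-0.106622

Checks pass: Σm=0; 8 even; l₃=4∈[2,4].
(2·3+1)(2·1+1)(2·4+1) = 189
Δ: 0! 6! 2! / 9! → 1/252
sum: t=0:+1/36 = 1/36
3j²(3 1 4; 0 0 0) = Δ·Π!·Σ² = 4/63  (sign +1)
sum: t=0:+1/240 = 1/240
3j²(3 1 4; -2 1 1) = Δ·Π!·Σ² = 1/84  (sign -1)
combine: 4πI² = 189·4/63·1/84 = 1/7
take √, sign -1: I = -0.10662181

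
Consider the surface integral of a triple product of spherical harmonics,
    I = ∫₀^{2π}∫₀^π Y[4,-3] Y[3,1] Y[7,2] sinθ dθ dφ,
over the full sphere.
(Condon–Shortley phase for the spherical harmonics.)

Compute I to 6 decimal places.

0.090400

Checks pass: Σm=0; 14 even; l₃=7∈[1,7].
(2·4+1)(2·3+1)(2·7+1) = 945
Δ: 0! 8! 6! / 15! → 1/45045
sum: t=0:+1/20736 = 1/20736
3j²(4 3 7; 0 0 0) = Δ·Π!·Σ² = 35/1287  (sign -1)
sum: t=0:+1/241920 = 1/241920
3j²(4 3 7; -3 1 2) = Δ·Π!·Σ² = 4/1001  (sign -1)
combine: 4πI² = 945·35/1287·4/1001 = 2100/20449
take √, sign +1: I = 0.09040005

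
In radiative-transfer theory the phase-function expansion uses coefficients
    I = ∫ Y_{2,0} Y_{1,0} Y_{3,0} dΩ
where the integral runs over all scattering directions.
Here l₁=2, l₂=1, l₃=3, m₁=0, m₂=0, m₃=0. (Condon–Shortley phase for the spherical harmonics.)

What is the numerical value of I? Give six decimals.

m-sum 0 ✓  L=6 even ✓  1≤3≤3 ✓
Π(2lᵢ+1) = 5×3×7 = 105
triangle coeff Δ(2,1,3) = 1/105
Σ_t [0,0]: t=0:+1/4 = 1/4
(3j)²=3/35 [(2 1 3; 0 0 0)], sign=-1
(m-triple is (0,0,0) — same symbol as above.)
⇒ 4πI² = 27/35
I = (+1)√(27/35/(4π)) = 0.24776670

0.247767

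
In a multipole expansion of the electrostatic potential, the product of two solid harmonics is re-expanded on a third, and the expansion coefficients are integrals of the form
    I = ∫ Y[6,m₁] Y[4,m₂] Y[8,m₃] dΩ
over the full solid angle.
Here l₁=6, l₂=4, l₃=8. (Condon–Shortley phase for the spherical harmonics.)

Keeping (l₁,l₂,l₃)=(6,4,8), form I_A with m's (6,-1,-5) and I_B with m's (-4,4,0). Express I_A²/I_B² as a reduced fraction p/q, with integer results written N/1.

l's match ⇒ only the (l;m) 3-j factors differ between A and B.
A: triangle coeff Δ(6,4,8) = 1/23279256; Σ_t [0,0]: t=0:+1/261273600 = 1/261273600; (3j)²=55/6783 [(6 4 8; 6 -1 -5)], sign=-1
B: triangle coeff Δ(6,4,8) = 1/23279256; Σ_t [2,2]: t=2:+1/116121600 = 1/116121600; (3j)²=70/46189 [(6 4 8; -4 4 0)], sign=+1
I_A²/I_B² = (55/6783)/(70/46189) = 1573/294

1573/294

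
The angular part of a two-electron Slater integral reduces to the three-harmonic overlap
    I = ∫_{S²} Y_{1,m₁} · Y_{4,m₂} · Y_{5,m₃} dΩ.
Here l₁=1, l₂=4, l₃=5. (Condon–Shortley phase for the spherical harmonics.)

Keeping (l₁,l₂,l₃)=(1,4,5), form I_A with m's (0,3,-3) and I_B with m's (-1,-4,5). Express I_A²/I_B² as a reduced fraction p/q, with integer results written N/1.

l's match ⇒ only the (l;m) 3-j factors differ between A and B.
A: triangle coeff Δ(1,4,5) = 1/495; Σ_t [0,0]: t=0:+1/5040 = 1/5040; (3j)²=16/495 [(1 4 5; 0 3 -3)], sign=+1
B: triangle coeff Δ(1,4,5) = 1/495; Σ_t [0,0]: t=0:+1/80640 = 1/80640; (3j)²=1/11 [(1 4 5; -1 -4 5)], sign=+1
I_A²/I_B² = (16/495)/(1/11) = 16/45

16/45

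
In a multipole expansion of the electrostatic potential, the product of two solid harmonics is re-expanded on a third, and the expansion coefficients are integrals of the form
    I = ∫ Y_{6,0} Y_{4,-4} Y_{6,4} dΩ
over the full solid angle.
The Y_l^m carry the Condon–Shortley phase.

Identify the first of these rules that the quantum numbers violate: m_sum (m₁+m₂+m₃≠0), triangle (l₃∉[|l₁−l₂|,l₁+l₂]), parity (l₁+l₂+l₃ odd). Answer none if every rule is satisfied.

m₁+m₂+m₃ = 0 − 4 + 4 = 0  ✓
triangle: |6−4|=2 ≤ l₃=6 ≤ 6+4=10  ✓
parity: l₁+l₂+l₃ = 16 is even  ✓

none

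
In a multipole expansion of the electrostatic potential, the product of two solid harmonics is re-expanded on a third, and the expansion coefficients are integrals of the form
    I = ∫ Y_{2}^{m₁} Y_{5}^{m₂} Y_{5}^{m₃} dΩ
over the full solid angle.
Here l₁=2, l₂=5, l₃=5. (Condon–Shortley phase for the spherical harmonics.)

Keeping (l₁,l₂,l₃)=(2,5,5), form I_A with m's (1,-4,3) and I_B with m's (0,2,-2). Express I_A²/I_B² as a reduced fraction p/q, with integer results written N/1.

49/12

Shared (l₁,l₂,l₃)=(2,5,5): N and (l;000)² cancel in I_A²/I_B².
A: Δ = 2!·2!·8!/13! = 1/38610; Racah Σ t=0..1: t=0:+1/10080 t=1:−1/80640 = 1/11520; ⇒ 3j(2 5 5; 1 -4 3)² = 49/1430, sgn +1
B: Δ = 2!·2!·8!/13! = 1/38610; Racah Σ t=0..2: t=0:+1/20160 t=1:−1/1440 t=2:+1/2880 = -1/3360; ⇒ 3j(2 5 5; 0 2 -2)² = 6/715, sgn +1
I_A²/I_B² = (49/1430)/(6/715) = 49/12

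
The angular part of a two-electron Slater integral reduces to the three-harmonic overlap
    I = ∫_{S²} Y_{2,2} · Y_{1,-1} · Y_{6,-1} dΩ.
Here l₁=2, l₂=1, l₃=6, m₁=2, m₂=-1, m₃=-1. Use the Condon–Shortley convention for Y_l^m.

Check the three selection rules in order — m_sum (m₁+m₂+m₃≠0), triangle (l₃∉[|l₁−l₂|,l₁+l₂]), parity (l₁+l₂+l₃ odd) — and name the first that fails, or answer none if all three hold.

azimuthal sum: 2 − 1 − 1 = 0  ✓
1 ≤ 6 ≤ 3 (triangle on l)  ✗
L = 2 + 1 + 6 = 9 (odd)

triangle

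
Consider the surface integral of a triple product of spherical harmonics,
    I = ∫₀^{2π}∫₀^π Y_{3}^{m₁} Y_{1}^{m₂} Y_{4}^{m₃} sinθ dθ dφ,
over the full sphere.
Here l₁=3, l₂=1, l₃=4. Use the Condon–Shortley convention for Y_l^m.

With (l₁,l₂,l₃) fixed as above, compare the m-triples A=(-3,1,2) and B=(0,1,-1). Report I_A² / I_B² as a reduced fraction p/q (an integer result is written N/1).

l's match ⇒ only the (l;m) 3-j factors differ between A and B.
A: triangle coeff Δ(3,1,4) = 1/252; Σ_t [0,0]: t=0:+1/1440 = 1/1440; (3j)²=1/252 [(3 1 4; -3 1 2)], sign=+1
B: triangle coeff Δ(3,1,4) = 1/252; Σ_t [0,0]: t=0:+1/72 = 1/72; (3j)²=5/126 [(3 1 4; 0 1 -1)], sign=-1
I_A²/I_B² = (1/252)/(5/126) = 1/10

1/10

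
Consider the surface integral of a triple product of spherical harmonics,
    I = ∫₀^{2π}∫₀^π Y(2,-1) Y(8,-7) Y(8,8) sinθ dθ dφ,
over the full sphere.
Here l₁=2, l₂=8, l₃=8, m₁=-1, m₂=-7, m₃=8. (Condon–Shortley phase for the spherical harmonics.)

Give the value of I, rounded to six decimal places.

Rules hold: Σm=0, L=18 even, 6≤8≤10.
N = 5·17·17 = 1445
Δ = 2!·2!·14!/19! = 1/348840
Racah Σ t=0..2: t=0:+1/116121600 t=1:−1/25401600 t=2:+1/116121600 = -1/45158400
⇒ 3j(2 8 8; 0 0 0)² = 24/1615, sgn -1
Racah Σ t=1..1: t=1:−1/174356582400 = -1/174356582400
⇒ 3j(2 8 8; -1 -7 8)² = 5/323, sgn -1
4πI² = N·(3j₀)²·(3jₘ)² = 120/361
I = +1·√(0.33241/4π) = 0.16264177

0.162642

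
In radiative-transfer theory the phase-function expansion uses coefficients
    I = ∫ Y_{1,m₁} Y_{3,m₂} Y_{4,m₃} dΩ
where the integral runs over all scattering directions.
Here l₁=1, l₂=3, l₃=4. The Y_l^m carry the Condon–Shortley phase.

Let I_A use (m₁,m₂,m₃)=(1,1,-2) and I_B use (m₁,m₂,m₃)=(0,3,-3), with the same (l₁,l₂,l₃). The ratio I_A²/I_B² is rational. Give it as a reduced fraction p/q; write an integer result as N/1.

15/7

Same 1,3,4: normalisation and zero-m 3j drop out of the ratio.
A: Δ: 0! 2! 6! / 9! → 1/252; sum: t=0:+1/96 = 1/96; 3j²(1 3 4; 1 1 -2) = Δ·Π!·Σ² = 5/84  (sign +1)
B: Δ: 0! 2! 6! / 9! → 1/252; sum: t=0:+1/720 = 1/720; 3j²(1 3 4; 0 3 -3) = Δ·Π!·Σ² = 1/36  (sign -1)
I_A²/I_B² = (5/84)/(1/36) = 15/7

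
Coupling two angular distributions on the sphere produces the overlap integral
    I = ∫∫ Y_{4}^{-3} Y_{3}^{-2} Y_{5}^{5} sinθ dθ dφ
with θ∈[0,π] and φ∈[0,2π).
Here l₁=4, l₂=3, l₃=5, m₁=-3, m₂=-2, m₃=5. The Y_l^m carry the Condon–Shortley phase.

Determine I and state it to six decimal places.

-0.212007

Checks pass: Σm=0; 12 even; l₃=5∈[1,7].
(2·4+1)(2·3+1)(2·5+1) = 693
Δ: 2! 6! 4! / 13! → 1/180180
sum: t=0:+1/576 t=1:−1/144 t=2:+1/576 = -1/288
3j²(4 3 5; 0 0 0) = Δ·Π!·Σ² = 20/1001  (sign +1)
sum: t=1:−1/17280 = -1/17280
3j²(4 3 5; -3 -2 5) = Δ·Π!·Σ² = 35/858  (sign -1)
combine: 4πI² = 693·20/1001·35/858 = 1050/1859
take √, sign -1: I = -0.21200691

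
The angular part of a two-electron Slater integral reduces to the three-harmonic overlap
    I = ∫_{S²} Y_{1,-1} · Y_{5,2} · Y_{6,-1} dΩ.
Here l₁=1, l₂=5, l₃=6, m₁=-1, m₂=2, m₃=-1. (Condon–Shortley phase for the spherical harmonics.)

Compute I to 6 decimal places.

-0.129207

Rules hold: Σm=0, L=12 even, 4≤6≤6.
N = 3·11·13 = 429
Δ = 0!·2!·10!/13! = 1/858
Racah Σ t=0..0: t=0:+1/14400 = 1/14400
⇒ 3j(1 5 6; 0 0 0)² = 6/143, sgn +1
Racah Σ t=0..0: t=0:+1/60480 = 1/60480
⇒ 3j(1 5 6; -1 2 -1)² = 5/429, sgn -1
4πI² = N·(3j₀)²·(3jₘ)² = 30/143
I = -1·√(0.20979/4π) = -0.12920749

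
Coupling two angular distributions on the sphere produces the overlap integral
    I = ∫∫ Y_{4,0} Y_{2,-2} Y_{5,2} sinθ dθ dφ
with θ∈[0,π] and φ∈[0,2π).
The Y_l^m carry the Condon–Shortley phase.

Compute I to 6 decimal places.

Σlᵢ=11 odd — θ-integrand is odd under cosθ→−cosθ; I=0

0.000000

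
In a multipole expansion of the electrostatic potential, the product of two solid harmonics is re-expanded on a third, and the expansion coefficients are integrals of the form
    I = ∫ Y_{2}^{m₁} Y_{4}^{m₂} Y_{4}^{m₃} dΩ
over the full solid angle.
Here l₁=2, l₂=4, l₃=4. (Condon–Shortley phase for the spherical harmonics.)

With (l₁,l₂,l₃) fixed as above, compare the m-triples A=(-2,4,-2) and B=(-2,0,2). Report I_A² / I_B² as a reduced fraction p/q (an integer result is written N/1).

Same 2,4,4: normalisation and zero-m 3j drop out of the ratio.
A: Δ: 2! 2! 6! / 11! → 1/13860; sum: t=2:+1/2880 = 1/2880; 3j²(2 4 4; -2 4 -2) = Δ·Π!·Σ² = 2/165  (sign +1)
B: Δ: 2! 2! 6! / 11! → 1/13860; sum: t=2:+1/192 = 1/192; 3j²(2 4 4; -2 0 2) = Δ·Π!·Σ² = 3/77  (sign +1)
I_A²/I_B² = (2/165)/(3/77) = 14/45

14/45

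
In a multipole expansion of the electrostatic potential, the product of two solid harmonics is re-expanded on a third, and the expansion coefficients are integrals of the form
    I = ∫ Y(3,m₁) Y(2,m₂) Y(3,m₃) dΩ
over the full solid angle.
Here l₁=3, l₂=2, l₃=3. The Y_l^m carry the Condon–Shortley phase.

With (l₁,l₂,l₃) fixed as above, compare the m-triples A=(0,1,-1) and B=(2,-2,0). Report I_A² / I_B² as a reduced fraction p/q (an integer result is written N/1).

Shared (l₁,l₂,l₃)=(3,2,3): N and (l;000)² cancel in I_A²/I_B².
A: Δ = 2!·4!·2!/9! = 1/3780; Racah Σ t=1..2: t=1:−1/8 t=2:+1/12 = -1/24; ⇒ 3j(3 2 3; 0 1 -1)² = 1/210, sgn -1
B: Δ = 2!·4!·2!/9! = 1/3780; Racah Σ t=0..0: t=0:+1/24 = 1/24; ⇒ 3j(3 2 3; 2 -2 0)² = 1/21, sgn -1
I_A²/I_B² = (1/210)/(1/21) = 1/10

1/10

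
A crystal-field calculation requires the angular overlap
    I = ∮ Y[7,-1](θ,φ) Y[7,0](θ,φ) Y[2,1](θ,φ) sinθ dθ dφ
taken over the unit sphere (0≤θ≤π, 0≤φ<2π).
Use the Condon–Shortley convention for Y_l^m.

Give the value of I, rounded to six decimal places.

-0.026159

Checks pass: Σm=0; 16 even; l₃=2∈[0,14].
(2·7+1)(2·7+1)(2·2+1) = 1125
Δ: 12! 2! 2! / 17! → 1/185640
sum: t=5:−1/2419200 t=6:+1/518400 t=7:−1/2419200 = 1/907200
3j²(7 7 2; 0 0 0) = Δ·Π!·Σ² = 56/3315  (sign +1)
sum: t=6:+1/1036800 t=7:−1/1209600 = 1/7257600
3j²(7 7 2; -1 0 1) = Δ·Π!·Σ² = 1/2210  (sign -1)
combine: 4πI² = 1125·56/3315·1/2210 = 420/48841
take √, sign -1: I = -0.02615938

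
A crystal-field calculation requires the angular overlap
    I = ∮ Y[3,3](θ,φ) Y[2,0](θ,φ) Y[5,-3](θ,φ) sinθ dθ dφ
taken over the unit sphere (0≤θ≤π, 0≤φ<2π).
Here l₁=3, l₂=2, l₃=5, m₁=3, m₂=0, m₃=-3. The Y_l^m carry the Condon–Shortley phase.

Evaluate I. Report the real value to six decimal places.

m-sum 0 ✓  L=10 even ✓  1≤5≤5 ✓
Π(2lᵢ+1) = 7×5×11 = 385
triangle coeff Δ(3,2,5) = 1/2310
Σ_t [0,0]: t=0:+1/144 = 1/144
(3j)²=10/231 [(3 2 5; 0 0 0)], sign=-1
Σ_t [0,0]: t=0:+1/2880 = 1/2880
(3j)²=2/165 [(3 2 5; 3 0 -3)], sign=+1
⇒ 4πI² = 20/99
I = (-1)√(20/99/(4π)) = -0.12679218

-0.126792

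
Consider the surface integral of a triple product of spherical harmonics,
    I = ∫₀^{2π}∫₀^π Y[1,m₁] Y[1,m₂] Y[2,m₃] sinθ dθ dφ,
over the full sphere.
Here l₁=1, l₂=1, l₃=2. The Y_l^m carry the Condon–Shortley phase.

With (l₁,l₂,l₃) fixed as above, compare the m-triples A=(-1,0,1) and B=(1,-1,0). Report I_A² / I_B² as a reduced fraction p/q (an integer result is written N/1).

Same 1,1,2: normalisation and zero-m 3j drop out of the ratio.
A: Δ: 0! 2! 2! / 5! → 1/30; sum: t=0:+1/2 = 1/2; 3j²(1 1 2; -1 0 1) = Δ·Π!·Σ² = 1/10  (sign -1)
B: Δ: 0! 2! 2! / 5! → 1/30; sum: t=0:+1/4 = 1/4; 3j²(1 1 2; 1 -1 0) = Δ·Π!·Σ² = 1/30  (sign +1)
I_A²/I_B² = (1/10)/(1/30) = 3/1

3/1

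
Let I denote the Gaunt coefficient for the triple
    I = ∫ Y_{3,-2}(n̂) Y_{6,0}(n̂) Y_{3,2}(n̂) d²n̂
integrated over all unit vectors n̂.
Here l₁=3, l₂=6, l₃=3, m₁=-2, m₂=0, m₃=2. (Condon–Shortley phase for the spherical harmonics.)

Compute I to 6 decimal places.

Rules hold: Σm=0, L=12 even, 3≤3≤9.
N = 7·13·7 = 637
Δ = 6!·0!·6!/13! = 1/12012
Racah Σ t=3..3: t=3:−1/1296 = -1/1296
⇒ 3j(3 6 3; 0 0 0)² = 100/3003, sgn +1
Racah Σ t=5..5: t=5:−1/14400 = -1/14400
⇒ 3j(3 6 3; -2 0 2)² = 3/1001, sgn +1
4πI² = N·(3j₀)²·(3jₘ)² = 100/1573
I = +1·√(0.0635728/4π) = 0.07112638

0.071126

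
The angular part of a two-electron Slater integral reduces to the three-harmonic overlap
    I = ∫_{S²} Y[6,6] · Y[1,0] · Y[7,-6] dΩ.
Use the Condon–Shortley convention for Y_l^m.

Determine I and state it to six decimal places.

0.126157

Checks pass: Σm=0; 14 even; l₃=7∈[5,7].
(2·6+1)(2·1+1)(2·7+1) = 585
Δ: 0! 12! 2! / 15! → 1/1365
sum: t=0:+1/518400 = 1/518400
3j²(6 1 7; 0 0 0) = Δ·Π!·Σ² = 7/195  (sign -1)
sum: t=0:+1/479001600 = 1/479001600
3j²(6 1 7; 6 0 -6) = Δ·Π!·Σ² = 1/105  (sign -1)
combine: 4πI² = 585·7/195·1/105 = 1/5
take √, sign +1: I = 0.12615663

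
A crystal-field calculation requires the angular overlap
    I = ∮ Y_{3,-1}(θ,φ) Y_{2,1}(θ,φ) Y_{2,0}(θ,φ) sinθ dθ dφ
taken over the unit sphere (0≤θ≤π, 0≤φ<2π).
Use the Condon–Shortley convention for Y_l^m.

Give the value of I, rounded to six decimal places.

Σlᵢ=7 odd — θ-integrand is odd under cosθ→−cosθ; I=0

0.000000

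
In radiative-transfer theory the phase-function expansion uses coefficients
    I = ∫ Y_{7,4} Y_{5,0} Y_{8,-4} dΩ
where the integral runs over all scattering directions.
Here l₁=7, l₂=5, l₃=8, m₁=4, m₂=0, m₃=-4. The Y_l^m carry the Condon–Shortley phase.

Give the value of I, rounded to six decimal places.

-0.123255

Checks pass: Σm=0; 20 even; l₃=8∈[2,12].
(2·7+1)(2·5+1)(2·8+1) = 2805
Δ: 4! 10! 6! / 21! → 1/814773960
sum: t=0:+1/87091200 t=1:−1/4976640 t=2:+1/2073600 t=3:−1/4976640 t=4:+1/87091200 = 1/9676800
3j²(7 5 8; 0 0 0) = Δ·Π!·Σ² = 360/46189  (sign +1)
sum: t=0:+1/87091200 t=1:−1/23224320 t=2:+1/52254720 t=3:−1/1045094400 = -1/74649600
3j²(7 5 8; 4 0 -4) = Δ·Π!·Σ² = 110/12597  (sign -1)
combine: 4πI² = 2805·360/46189·110/12597 = 198000/1037153
take √, sign -1: I = -0.12325548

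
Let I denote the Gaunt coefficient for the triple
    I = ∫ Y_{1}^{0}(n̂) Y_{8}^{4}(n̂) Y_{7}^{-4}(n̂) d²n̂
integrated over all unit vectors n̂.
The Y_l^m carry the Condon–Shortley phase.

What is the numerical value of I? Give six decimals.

0.211986

Checks pass: Σm=0; 16 even; l₃=7∈[7,9].
(2·1+1)(2·8+1)(2·7+1) = 765
Δ: 2! 0! 14! / 17! → 1/2040
sum: t=1:−1/25401600 = -1/25401600
3j²(1 8 7; 0 0 0) = Δ·Π!·Σ² = 8/255  (sign +1)
sum: t=1:−1/239500800 = -1/239500800
3j²(1 8 7; 0 4 -4) = Δ·Π!·Σ² = 2/85  (sign +1)
combine: 4πI² = 765·8/255·2/85 = 48/85
take √, sign +1: I = 0.21198553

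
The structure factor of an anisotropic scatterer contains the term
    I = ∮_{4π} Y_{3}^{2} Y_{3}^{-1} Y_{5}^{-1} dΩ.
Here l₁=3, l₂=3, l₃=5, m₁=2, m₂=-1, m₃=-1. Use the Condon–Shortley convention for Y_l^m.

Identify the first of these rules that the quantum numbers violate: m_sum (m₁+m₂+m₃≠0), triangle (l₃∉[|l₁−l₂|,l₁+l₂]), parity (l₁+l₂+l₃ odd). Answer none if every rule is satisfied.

Σmᵢ = 0  ✓
l₃∈[|l₁−l₂|,l₁+l₂]=[0,6], have l₃=5  ✓
Σlᵢ = 11 ⇒ odd  ✗

parity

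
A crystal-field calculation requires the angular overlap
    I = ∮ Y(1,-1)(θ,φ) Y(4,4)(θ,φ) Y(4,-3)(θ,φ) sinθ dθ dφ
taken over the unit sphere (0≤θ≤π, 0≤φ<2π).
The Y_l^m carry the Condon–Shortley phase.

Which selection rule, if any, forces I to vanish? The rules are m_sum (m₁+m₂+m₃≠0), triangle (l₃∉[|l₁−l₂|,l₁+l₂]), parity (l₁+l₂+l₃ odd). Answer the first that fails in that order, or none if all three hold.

Σmᵢ = 0  ✓
l₃∈[|l₁−l₂|,l₁+l₂]=[3,5], have l₃=4  ✓
Σlᵢ = 9 ⇒ odd  ✗

parity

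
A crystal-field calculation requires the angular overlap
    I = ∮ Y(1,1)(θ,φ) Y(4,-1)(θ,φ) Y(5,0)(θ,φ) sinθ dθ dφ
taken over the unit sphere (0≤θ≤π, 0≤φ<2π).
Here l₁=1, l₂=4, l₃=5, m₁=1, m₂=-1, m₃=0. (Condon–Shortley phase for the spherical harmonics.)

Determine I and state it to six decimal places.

0.155288

m-sum 0 ✓  L=10 even ✓  3≤5≤5 ✓
Π(2lᵢ+1) = 3×9×11 = 297
triangle coeff Δ(1,4,5) = 1/495
Σ_t [0,0]: t=0:+1/576 = 1/576
(3j)²=5/99 [(1 4 5; 0 0 0)], sign=-1
Σ_t [0,0]: t=0:+1/1440 = 1/1440
(3j)²=2/99 [(1 4 5; 1 -1 0)], sign=-1
⇒ 4πI² = 10/33
I = (+1)√(10/33/(4π)) = 0.15528807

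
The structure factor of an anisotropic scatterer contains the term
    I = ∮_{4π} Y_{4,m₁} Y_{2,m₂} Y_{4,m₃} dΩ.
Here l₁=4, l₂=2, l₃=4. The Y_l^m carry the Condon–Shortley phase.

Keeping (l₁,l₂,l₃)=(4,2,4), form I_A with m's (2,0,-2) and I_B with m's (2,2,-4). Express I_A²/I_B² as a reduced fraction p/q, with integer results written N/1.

Shared (l₁,l₂,l₃)=(4,2,4): N and (l;000)² cancel in I_A²/I_B².
A: Δ = 2!·6!·2!/11! = 1/13860; Racah Σ t=0..2: t=0:+1/192 t=1:−1/120 t=2:+1/2880 = -1/360; ⇒ 3j(4 2 4; 2 0 -2)² = 16/3465, sgn -1
B: Δ = 2!·6!·2!/11! = 1/13860; Racah Σ t=2..2: t=2:+1/2880 = 1/2880; ⇒ 3j(4 2 4; 2 2 -4)² = 2/165, sgn +1
I_A²/I_B² = (16/3465)/(2/165) = 8/21

8/21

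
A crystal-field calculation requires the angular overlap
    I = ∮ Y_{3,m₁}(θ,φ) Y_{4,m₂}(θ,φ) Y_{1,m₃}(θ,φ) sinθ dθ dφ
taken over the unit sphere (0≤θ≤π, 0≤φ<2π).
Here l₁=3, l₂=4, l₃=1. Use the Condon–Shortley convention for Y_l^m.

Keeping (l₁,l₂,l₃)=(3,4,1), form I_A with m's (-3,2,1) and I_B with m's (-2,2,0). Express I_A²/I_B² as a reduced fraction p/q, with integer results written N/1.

1/12

Same 3,4,1: normalisation and zero-m 3j drop out of the ratio.
A: Δ: 6! 0! 2! / 9! → 1/252; sum: t=6:+1/1440 = 1/1440; 3j²(3 4 1; -3 2 1) = Δ·Π!·Σ² = 1/252  (sign +1)
B: Δ: 6! 0! 2! / 9! → 1/252; sum: t=5:−1/120 = -1/120; 3j²(3 4 1; -2 2 0) = Δ·Π!·Σ² = 1/21  (sign +1)
I_A²/I_B² = (1/252)/(1/21) = 1/12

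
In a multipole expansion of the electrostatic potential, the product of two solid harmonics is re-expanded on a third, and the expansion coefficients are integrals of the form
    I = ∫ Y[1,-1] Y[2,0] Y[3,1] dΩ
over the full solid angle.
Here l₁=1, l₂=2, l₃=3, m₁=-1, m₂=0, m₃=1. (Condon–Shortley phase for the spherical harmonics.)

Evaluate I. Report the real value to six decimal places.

-0.202301

m-sum 0 ✓  L=6 even ✓  1≤3≤3 ✓
Π(2lᵢ+1) = 3×5×7 = 105
triangle coeff Δ(1,2,3) = 1/105
Σ_t [0,0]: t=0:+1/4 = 1/4
(3j)²=3/35 [(1 2 3; 0 0 0)], sign=-1
Σ_t [0,0]: t=0:+1/8 = 1/8
(3j)²=2/35 [(1 2 3; -1 0 1)], sign=+1
⇒ 4πI² = 18/35
I = (-1)√(18/35/(4π)) = -0.20230066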